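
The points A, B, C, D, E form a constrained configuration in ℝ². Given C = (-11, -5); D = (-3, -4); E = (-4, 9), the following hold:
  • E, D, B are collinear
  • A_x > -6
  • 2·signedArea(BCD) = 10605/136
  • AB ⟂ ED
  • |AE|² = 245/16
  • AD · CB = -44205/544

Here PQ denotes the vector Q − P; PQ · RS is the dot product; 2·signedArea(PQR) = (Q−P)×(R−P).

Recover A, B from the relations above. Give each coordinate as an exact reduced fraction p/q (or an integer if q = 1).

A = (-23/4, 11/2)
B = (-509/136, 769/136)

1. B_x = -509/136  [E, D, B are collinear ∩ 2·signedArea(BCD) = 10605/136]
2. B_y = 769/136  [E, D, B are collinear ∩ 2·signedArea(BCD) = 10605/136]
   → B = (-509/136, 769/136)
3. A_x = -23/4  [AD · CB = -44205/544 ∩ AB ⟂ ED]
4. A_y = 11/2  [AD · CB = -44205/544 ∩ AB ⟂ ED]
   → A = (-23/4, 11/2)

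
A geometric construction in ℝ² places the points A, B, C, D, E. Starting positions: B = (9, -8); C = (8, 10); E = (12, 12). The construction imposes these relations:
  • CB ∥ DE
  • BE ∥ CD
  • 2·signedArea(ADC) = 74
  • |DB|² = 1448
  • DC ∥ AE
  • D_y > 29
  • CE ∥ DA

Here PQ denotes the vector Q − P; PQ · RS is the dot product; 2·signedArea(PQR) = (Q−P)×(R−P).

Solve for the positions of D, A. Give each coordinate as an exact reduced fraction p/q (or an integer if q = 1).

A = (15, 32)
D = (11, 30)

1. D_x = 11  [CB ∥ DE ∩ BE ∥ CD]
2. D_y = 30  [CB ∥ DE ∩ BE ∥ CD]
   → D = (11, 30)
3. A_x = 15  [DC ∥ AE ∩ CE ∥ DA]
4. A_y = 32  [DC ∥ AE ∩ CE ∥ DA]
   → A = (15, 32)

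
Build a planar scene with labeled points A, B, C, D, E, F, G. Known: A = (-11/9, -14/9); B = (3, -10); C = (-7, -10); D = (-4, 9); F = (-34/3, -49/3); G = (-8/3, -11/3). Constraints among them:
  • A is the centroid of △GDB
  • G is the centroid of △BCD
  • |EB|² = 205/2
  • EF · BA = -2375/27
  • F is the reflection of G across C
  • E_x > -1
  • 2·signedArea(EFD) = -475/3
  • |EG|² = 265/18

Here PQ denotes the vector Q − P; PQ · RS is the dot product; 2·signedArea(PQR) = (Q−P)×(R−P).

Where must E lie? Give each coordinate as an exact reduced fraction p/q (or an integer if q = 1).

E = (-1/2, -1/2)

1. E_x = -1/2  [EF · BA = -2375/27 ∩ 2·signedArea(EFD) = -475/3]
2. E_y = -1/2  [EF · BA = -2375/27 ∩ 2·signedArea(EFD) = -475/3]
   → E = (-1/2, -1/2)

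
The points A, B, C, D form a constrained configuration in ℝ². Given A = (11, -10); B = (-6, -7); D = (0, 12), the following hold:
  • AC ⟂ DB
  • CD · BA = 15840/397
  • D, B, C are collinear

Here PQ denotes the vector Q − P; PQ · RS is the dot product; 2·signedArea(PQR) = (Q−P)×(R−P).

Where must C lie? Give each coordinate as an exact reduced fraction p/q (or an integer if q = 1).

1. C_x = -2112/397  [D, B, C are collinear ∩ AC ⟂ DB]
2. C_y = -1924/397  [D, B, C are collinear ∩ AC ⟂ DB]
   → C = (-2112/397, -1924/397)

C = (-2112/397, -1924/397)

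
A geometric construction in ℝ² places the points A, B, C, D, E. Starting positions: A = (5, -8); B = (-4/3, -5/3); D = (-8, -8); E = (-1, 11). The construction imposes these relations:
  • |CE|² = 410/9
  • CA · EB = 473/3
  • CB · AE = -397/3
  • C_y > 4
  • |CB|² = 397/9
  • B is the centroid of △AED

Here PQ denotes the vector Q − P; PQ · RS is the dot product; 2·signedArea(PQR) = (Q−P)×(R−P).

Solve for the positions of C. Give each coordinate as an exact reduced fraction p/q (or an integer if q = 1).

1. C_x = -10/3  [CB · AE = -397/3 ∩ CA · EB = 473/3]
2. C_y = 14/3  [CB · AE = -397/3 ∩ CA · EB = 473/3]
   → C = (-10/3, 14/3)

C = (-10/3, 14/3)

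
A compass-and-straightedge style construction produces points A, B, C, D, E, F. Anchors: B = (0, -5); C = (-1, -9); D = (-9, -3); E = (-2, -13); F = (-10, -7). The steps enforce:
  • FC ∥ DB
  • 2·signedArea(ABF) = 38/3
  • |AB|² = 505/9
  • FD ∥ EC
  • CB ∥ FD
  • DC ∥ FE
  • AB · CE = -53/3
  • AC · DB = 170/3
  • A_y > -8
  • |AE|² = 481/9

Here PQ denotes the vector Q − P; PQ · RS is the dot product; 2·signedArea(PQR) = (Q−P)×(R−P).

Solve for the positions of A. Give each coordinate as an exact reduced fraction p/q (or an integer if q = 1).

A = (-7, -23/3)

1. A_x = -7  [AB · CE = -53/3 ∩ AC · DB = 170/3]
2. A_y = -23/3  [AB · CE = -53/3 ∩ AC · DB = 170/3]
   → A = (-7, -23/3)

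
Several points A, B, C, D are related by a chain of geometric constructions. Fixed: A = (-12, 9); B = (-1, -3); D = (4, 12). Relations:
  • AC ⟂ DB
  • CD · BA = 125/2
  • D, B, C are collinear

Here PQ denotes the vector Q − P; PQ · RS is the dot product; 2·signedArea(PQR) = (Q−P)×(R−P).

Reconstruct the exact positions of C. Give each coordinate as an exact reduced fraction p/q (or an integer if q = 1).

C = (3/2, 9/2)

1. C_x = 3/2  [D, B, C are collinear ∩ AC ⟂ DB]
2. C_y = 9/2  [D, B, C are collinear ∩ AC ⟂ DB]
   → C = (3/2, 9/2)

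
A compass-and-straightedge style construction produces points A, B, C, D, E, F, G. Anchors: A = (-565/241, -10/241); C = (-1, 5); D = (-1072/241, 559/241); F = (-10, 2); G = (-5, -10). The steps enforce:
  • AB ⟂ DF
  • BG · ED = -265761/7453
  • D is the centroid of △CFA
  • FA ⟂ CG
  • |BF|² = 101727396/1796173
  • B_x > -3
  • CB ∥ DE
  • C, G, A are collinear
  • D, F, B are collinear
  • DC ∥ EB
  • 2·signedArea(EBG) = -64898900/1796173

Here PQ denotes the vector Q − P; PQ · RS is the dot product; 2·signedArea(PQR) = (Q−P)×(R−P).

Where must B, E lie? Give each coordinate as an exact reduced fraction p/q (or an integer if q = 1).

B = (-4466662/1796173, 4368968/1796173)
E = (-10660105/1796173, -445670/1796173)

1. B_x = -4466662/1796173  [D, F, B are collinear ∩ AB ⟂ DF]
2. B_y = 4368968/1796173  [D, F, B are collinear ∩ AB ⟂ DF]
   → B = (-4466662/1796173, 4368968/1796173)
3. E_x = -10660105/1796173  [DC ∥ EB ∩ CB ∥ DE]
4. E_y = -445670/1796173  [DC ∥ EB ∩ CB ∥ DE]
   → E = (-10660105/1796173, -445670/1796173)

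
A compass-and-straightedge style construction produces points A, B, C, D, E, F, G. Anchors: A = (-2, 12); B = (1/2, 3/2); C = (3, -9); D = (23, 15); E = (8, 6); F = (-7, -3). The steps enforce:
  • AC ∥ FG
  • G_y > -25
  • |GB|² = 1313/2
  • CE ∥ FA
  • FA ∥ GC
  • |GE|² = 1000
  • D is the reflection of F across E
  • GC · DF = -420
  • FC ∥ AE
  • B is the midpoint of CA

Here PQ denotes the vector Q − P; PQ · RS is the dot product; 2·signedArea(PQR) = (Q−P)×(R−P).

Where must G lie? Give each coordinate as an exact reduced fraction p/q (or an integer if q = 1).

1. G_x = -2  [FA ∥ GC ∩ AC ∥ FG]
2. G_y = -24  [FA ∥ GC ∩ AC ∥ FG]
   → G = (-2, -24)

G = (-2, -24)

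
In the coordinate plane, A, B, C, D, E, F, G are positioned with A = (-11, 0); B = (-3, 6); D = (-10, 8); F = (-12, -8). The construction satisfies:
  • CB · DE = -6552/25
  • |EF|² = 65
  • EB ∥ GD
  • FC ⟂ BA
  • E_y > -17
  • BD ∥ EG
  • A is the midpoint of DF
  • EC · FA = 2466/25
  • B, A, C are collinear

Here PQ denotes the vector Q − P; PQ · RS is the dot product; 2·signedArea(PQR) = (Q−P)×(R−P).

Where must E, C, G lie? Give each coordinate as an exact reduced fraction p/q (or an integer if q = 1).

1. C_x = -387/25  [B, A, C are collinear ∩ FC ⟂ BA]
2. C_y = -84/25  [B, A, C are collinear ∩ FC ⟂ BA]
   → C = (-387/25, -84/25)
3. E_x = -13  [EC · FA = 2466/25 ∩ CB · DE = -6552/25]
4. E_y = -16  [EC · FA = 2466/25 ∩ CB · DE = -6552/25]
   → E = (-13, -16)
5. G_x = -20  [EB ∥ GD ∩ BD ∥ EG]
6. G_y = -14  [EB ∥ GD ∩ BD ∥ EG]
   → G = (-20, -14)

C = (-387/25, -84/25)
E = (-13, -16)
G = (-20, -14)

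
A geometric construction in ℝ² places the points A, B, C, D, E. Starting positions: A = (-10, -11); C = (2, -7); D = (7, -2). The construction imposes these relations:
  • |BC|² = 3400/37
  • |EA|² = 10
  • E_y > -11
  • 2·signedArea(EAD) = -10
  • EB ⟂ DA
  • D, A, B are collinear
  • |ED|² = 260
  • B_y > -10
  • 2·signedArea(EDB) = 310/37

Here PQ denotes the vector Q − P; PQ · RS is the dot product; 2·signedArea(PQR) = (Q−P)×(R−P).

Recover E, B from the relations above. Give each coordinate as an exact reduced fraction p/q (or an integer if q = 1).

1. E_x = -7  [line -9·x + 17·y + 107 = 0 ∩ |EA|² = 10]
2. E_y = -10  [line -9·x + 17·y + 107 = 0 ∩ |EA|² = 10]
   → E = (-7, -10)
3. B_x = -268/37  [2·signedArea(EDB) = 310/37 ∩ D, A, B are collinear]
4. B_y = -353/37  [2·signedArea(EDB) = 310/37 ∩ D, A, B are collinear]
   → B = (-268/37, -353/37)

B = (-268/37, -353/37)
E = (-7, -10)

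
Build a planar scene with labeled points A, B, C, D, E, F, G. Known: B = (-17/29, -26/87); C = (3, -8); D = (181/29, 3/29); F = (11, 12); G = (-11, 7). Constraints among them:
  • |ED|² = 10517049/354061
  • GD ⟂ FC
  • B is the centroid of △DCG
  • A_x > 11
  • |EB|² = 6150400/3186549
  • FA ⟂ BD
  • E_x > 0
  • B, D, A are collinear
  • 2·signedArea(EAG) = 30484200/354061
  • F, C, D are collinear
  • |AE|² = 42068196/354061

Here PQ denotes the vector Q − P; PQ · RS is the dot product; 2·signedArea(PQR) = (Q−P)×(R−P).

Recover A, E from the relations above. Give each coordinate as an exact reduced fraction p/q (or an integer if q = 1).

A = (4136171/354061, 150132/354061)
E = (283487/354061, -76878/354061)

1. A_x = 4136171/354061  [B, D, A are collinear ∩ FA ⟂ BD]
2. A_y = 150132/354061  [B, D, A are collinear ∩ FA ⟂ BD]
   → A = (4136171/354061, 150132/354061)
3. E_x = 283487/354061  [line -2328295/354061·x + -8030842/354061·y + 120449/354061 = 0 ∩ |EB|² = 6150400/3186549]
4. E_y = -76878/354061  [line -2328295/354061·x + -8030842/354061·y + 120449/354061 = 0 ∩ |EB|² = 6150400/3186549]
   → E = (283487/354061, -76878/354061)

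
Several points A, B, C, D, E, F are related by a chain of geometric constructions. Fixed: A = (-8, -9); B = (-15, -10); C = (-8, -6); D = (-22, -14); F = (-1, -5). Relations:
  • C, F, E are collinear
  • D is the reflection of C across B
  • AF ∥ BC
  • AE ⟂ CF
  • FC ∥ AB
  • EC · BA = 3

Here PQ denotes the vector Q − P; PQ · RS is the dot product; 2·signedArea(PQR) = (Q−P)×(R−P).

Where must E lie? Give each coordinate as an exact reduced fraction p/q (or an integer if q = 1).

1. E_x = -421/50  [C, F, E are collinear ∩ AE ⟂ CF]
2. E_y = -303/50  [C, F, E are collinear ∩ AE ⟂ CF]
   → E = (-421/50, -303/50)

E = (-421/50, -303/50)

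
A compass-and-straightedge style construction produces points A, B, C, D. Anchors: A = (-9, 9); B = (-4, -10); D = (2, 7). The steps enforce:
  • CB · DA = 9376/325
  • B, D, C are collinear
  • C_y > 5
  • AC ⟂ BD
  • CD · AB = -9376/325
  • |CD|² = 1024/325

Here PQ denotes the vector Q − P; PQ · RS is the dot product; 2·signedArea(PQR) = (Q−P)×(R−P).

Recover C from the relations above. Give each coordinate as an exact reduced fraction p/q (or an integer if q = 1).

1. C_x = 458/325  [B, D, C are collinear ∩ AC ⟂ BD]
2. C_y = 1731/325  [B, D, C are collinear ∩ AC ⟂ BD]
   → C = (458/325, 1731/325)

C = (458/325, 1731/325)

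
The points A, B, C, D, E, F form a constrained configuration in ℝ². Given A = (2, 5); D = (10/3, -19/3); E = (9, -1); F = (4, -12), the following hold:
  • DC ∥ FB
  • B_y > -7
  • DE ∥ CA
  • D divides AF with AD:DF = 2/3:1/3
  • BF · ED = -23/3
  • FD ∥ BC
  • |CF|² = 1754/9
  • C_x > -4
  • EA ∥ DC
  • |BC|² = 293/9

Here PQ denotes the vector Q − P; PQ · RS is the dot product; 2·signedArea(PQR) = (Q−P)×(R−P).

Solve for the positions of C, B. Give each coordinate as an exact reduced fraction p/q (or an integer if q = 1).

1. C_x = -11/3  [DE ∥ CA ∩ EA ∥ DC]
2. C_y = -1/3  [DE ∥ CA ∩ EA ∥ DC]
   → C = (-11/3, -1/3)
3. B_x = -3  [FD ∥ BC ∩ DC ∥ FB]
4. B_y = -6  [FD ∥ BC ∩ DC ∥ FB]
   → B = (-3, -6)

B = (-3, -6)
C = (-11/3, -1/3)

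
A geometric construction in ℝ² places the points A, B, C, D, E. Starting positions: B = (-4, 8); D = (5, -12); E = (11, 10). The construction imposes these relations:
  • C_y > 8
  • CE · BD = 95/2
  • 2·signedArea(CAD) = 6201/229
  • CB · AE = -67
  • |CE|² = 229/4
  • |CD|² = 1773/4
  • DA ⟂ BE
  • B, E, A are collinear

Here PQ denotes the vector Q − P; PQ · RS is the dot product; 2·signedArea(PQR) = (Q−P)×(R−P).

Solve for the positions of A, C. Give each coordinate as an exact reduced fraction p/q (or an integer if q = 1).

1. A_x = 509/229  [B, E, A are collinear ∩ DA ⟂ BE]
2. A_y = 2022/229  [B, E, A are collinear ∩ DA ⟂ BE]
   → A = (509/229, 2022/229)
3. C_x = 7/2  [CB · AE = -67 ∩ CE · BD = 95/2]
4. C_y = 9  [CB · AE = -67 ∩ CE · BD = 95/2]
   → C = (7/2, 9)

A = (509/229, 2022/229)
C = (7/2, 9)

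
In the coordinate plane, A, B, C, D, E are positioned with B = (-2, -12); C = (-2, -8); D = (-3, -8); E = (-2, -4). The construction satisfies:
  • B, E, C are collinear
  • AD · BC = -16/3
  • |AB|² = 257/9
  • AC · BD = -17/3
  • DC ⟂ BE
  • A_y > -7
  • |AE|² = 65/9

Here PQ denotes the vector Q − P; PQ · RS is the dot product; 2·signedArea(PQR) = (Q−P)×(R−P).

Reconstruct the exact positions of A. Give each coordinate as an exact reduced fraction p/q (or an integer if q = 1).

1. A_x = -7/3  [AD · BC = -16/3 ∩ AC · BD = -17/3]
2. A_y = -20/3  [AD · BC = -16/3 ∩ AC · BD = -17/3]
   → A = (-7/3, -20/3)

A = (-7/3, -20/3)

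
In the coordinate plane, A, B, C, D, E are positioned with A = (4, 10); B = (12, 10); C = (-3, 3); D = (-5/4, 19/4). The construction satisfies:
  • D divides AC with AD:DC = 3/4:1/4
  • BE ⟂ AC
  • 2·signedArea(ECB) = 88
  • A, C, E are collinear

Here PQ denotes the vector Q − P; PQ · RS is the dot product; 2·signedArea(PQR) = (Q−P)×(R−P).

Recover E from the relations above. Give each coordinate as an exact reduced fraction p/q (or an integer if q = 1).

1. E_x = 8  [A, C, E are collinear ∩ BE ⟂ AC]
2. E_y = 14  [A, C, E are collinear ∩ BE ⟂ AC]
   → E = (8, 14)

E = (8, 14)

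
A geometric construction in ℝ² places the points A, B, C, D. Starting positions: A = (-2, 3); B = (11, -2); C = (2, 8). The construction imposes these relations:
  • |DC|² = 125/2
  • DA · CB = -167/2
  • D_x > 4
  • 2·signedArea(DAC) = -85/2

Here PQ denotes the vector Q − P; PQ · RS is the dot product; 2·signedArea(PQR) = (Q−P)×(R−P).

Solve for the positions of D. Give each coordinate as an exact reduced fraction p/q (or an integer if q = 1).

1. D_x = 9/2  [DA · CB = -167/2 ∩ 2·signedArea(DAC) = -85/2]
2. D_y = 1/2  [DA · CB = -167/2 ∩ 2·signedArea(DAC) = -85/2]
   → D = (9/2, 1/2)

D = (9/2, 1/2)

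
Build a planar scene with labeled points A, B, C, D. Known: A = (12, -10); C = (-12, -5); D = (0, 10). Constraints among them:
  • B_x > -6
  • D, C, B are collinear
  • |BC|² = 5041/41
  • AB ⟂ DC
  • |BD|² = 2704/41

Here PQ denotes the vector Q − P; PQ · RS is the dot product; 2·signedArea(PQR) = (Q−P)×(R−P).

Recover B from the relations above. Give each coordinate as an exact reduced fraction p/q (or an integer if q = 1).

B = (-208/41, 150/41)

1. B_x = -208/41  [D, C, B are collinear ∩ AB ⟂ DC]
2. B_y = 150/41  [D, C, B are collinear ∩ AB ⟂ DC]
   → B = (-208/41, 150/41)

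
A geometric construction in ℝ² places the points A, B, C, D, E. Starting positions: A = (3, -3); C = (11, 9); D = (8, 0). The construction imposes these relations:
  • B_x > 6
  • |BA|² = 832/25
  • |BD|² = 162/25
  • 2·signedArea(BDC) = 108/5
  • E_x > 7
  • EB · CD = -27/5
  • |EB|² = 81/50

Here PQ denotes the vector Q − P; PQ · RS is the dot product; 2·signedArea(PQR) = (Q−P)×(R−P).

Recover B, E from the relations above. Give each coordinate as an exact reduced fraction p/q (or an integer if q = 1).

B = (31/5, 9/5)
E = (71/10, 9/10)

1. B_x = 31/5  [line -9·x + 3·y + 252/5 = 0 ∩ |BA|² = 832/25]
2. B_y = 9/5  [line -9·x + 3·y + 252/5 = 0 ∩ |BA|² = 832/25]
   → B = (31/5, 9/5)
3. E_x = 71/10  [line 3·x + 9·y + -147/5 = 0 ∩ |EB|² = 81/50]
4. E_y = 9/10  [line 3·x + 9·y + -147/5 = 0 ∩ |EB|² = 81/50]
   → E = (71/10, 9/10)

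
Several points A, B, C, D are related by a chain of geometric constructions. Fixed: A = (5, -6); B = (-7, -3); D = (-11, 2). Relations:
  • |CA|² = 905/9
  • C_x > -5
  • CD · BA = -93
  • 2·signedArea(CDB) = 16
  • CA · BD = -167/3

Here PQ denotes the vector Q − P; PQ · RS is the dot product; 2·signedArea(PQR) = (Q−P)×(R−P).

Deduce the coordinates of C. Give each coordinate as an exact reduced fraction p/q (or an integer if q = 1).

C = (-13/3, -7/3)

1. C_x = -13/3  [CD · BA = -93 ∩ 2·signedArea(CDB) = 16]
2. C_y = -7/3  [CD · BA = -93 ∩ 2·signedArea(CDB) = 16]
   → C = (-13/3, -7/3)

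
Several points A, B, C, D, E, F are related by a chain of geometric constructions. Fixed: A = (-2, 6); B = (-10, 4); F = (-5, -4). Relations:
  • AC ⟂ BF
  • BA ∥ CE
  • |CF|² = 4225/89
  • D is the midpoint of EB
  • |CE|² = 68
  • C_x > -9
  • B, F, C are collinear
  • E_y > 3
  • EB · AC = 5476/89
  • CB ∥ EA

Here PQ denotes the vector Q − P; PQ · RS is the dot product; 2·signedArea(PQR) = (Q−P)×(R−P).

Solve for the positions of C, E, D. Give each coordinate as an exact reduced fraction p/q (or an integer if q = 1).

1. C_x = -770/89  [B, F, C are collinear ∩ AC ⟂ BF]
2. C_y = 164/89  [B, F, C are collinear ∩ AC ⟂ BF]
   → C = (-770/89, 164/89)
3. E_x = -58/89  [CB ∥ EA ∩ BA ∥ CE]
4. E_y = 342/89  [CB ∥ EA ∩ BA ∥ CE]
   → E = (-58/89, 342/89)
5. D_x = -474/89  [D is the midpoint of EB]
6. D_y = 349/89  [D is the midpoint of EB]
   → D = (-474/89, 349/89)

C = (-770/89, 164/89)
D = (-474/89, 349/89)
E = (-58/89, 342/89)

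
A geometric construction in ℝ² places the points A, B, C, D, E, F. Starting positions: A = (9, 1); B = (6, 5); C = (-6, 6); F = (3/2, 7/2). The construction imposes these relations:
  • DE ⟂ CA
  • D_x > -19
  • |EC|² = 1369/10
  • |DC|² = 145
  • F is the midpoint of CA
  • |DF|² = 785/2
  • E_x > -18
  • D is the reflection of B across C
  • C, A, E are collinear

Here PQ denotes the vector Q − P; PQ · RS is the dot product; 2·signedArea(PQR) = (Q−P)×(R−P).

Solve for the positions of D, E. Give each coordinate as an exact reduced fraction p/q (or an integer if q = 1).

D = (-18, 7)
E = (-171/10, 97/10)

1. D_x = -18  [D is the reflection of B across C]
2. D_y = 7  [D is the reflection of B across C]
   → D = (-18, 7)
3. E_x = -171/10  [C, A, E are collinear ∩ DE ⟂ CA]
4. E_y = 97/10  [C, A, E are collinear ∩ DE ⟂ CA]
   → E = (-171/10, 97/10)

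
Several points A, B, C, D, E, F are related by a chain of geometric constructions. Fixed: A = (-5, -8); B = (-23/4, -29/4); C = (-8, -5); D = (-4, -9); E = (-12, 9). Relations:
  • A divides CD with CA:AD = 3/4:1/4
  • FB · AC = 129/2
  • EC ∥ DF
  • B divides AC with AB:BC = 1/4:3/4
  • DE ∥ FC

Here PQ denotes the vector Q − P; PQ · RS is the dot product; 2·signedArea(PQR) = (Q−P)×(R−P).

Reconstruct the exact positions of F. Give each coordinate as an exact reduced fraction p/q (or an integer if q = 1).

F = (0, -23)

1. F_x = 0  [DE ∥ FC ∩ EC ∥ DF]
2. F_y = -23  [DE ∥ FC ∩ EC ∥ DF]
   → F = (0, -23)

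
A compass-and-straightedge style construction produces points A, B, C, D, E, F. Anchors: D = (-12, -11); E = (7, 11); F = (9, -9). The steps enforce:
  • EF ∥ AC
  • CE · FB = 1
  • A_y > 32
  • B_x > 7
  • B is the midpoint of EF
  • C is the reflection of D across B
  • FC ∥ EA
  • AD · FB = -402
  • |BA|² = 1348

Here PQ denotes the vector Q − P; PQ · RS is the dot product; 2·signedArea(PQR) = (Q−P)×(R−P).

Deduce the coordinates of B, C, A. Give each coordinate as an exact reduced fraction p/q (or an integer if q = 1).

A = (26, 33)
B = (8, 1)
C = (28, 13)

1. B_x = 8  [B is the midpoint of EF]
2. B_y = 1  [B is the midpoint of EF]
   → B = (8, 1)
3. C_x = 28  [C is the reflection of D across B]
4. C_y = 13  [C is the reflection of D across B]
   → C = (28, 13)
5. A_x = 26  [EF ∥ AC ∩ FC ∥ EA]
6. A_y = 33  [EF ∥ AC ∩ FC ∥ EA]
   → A = (26, 33)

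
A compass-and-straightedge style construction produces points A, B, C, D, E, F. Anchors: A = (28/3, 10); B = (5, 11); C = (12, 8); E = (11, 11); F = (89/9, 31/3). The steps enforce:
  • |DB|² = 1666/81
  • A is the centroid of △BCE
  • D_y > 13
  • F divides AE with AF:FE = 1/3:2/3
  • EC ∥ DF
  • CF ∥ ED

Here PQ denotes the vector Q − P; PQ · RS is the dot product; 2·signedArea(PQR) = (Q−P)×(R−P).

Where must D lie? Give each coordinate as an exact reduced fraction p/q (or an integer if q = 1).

D = (80/9, 40/3)

1. D_x = 80/9  [EC ∥ DF ∩ CF ∥ ED]
2. D_y = 40/3  [EC ∥ DF ∩ CF ∥ ED]
   → D = (80/9, 40/3)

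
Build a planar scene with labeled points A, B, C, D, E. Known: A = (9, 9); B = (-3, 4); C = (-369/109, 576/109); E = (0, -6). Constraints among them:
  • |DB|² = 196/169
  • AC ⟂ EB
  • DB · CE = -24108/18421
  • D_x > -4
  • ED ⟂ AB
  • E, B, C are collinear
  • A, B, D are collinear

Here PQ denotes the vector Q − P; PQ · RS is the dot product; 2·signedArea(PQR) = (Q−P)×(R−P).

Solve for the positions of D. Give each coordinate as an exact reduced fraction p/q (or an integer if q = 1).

D = (-675/169, 606/169)

1. D_x = -675/169  [A, B, D are collinear ∩ ED ⟂ AB]
2. D_y = 606/169  [A, B, D are collinear ∩ ED ⟂ AB]
   → D = (-675/169, 606/169)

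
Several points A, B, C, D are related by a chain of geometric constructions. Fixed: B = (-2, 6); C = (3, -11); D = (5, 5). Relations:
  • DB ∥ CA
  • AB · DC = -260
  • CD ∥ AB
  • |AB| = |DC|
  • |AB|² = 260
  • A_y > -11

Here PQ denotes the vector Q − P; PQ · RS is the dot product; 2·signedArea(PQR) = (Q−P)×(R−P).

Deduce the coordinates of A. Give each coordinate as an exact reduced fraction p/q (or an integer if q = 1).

A = (-4, -10)

1. A_x = -4  [CD ∥ AB ∩ DB ∥ CA]
2. A_y = -10  [CD ∥ AB ∩ DB ∥ CA]
   → A = (-4, -10)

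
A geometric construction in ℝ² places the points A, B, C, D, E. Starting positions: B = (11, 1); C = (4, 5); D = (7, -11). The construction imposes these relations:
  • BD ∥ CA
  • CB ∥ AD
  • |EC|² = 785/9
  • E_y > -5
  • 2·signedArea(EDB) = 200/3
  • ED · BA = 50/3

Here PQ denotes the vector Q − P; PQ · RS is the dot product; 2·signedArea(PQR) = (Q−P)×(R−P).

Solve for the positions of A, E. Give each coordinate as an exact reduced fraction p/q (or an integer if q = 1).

1. A_x = 0  [CB ∥ AD ∩ BD ∥ CA]
2. A_y = -7  [CB ∥ AD ∩ BD ∥ CA]
   → A = (0, -7)
3. E_x = 11/3  [ED · BA = 50/3 ∩ 2·signedArea(EDB) = 200/3]
4. E_y = -13/3  [ED · BA = 50/3 ∩ 2·signedArea(EDB) = 200/3]
   → E = (11/3, -13/3)

A = (0, -7)
E = (11/3, -13/3)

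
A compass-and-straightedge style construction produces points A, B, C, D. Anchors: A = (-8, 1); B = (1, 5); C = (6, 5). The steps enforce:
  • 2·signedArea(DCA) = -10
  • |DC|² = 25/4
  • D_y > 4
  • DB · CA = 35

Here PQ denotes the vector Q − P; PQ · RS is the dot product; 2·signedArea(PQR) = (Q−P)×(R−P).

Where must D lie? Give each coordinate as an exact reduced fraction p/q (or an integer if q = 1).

1. D_x = 7/2  [2·signedArea(DCA) = -10 ∩ DB · CA = 35]
2. D_y = 5  [2·signedArea(DCA) = -10 ∩ DB · CA = 35]
   → D = (7/2, 5)

D = (7/2, 5)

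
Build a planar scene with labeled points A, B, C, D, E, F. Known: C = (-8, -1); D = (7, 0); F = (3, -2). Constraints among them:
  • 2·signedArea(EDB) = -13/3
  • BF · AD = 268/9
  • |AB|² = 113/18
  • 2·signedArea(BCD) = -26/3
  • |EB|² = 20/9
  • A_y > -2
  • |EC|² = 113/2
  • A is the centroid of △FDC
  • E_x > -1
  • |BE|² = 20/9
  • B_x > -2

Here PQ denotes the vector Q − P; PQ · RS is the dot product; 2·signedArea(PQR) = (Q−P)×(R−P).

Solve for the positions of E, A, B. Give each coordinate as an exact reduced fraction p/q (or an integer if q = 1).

A = (2/3, -1)
B = (-11/6, -7/6)
E = (-1/2, -1/2)

1. A_x = 2/3  [A is the centroid of △FDC]
2. A_y = -1  [A is the centroid of △FDC]
   → A = (2/3, -1)
3. B_x = -11/6  [BF · AD = 268/9 ∩ 2·signedArea(BCD) = -26/3]
4. B_y = -7/6  [BF · AD = 268/9 ∩ 2·signedArea(BCD) = -26/3]
   → B = (-11/6, -7/6)
5. E_x = -1/2  [line 7/6·x + -53/6·y + -23/6 = 0 ∩ |EC|² = 113/2]
6. E_y = -1/2  [line 7/6·x + -53/6·y + -23/6 = 0 ∩ |EC|² = 113/2]
   → E = (-1/2, -1/2)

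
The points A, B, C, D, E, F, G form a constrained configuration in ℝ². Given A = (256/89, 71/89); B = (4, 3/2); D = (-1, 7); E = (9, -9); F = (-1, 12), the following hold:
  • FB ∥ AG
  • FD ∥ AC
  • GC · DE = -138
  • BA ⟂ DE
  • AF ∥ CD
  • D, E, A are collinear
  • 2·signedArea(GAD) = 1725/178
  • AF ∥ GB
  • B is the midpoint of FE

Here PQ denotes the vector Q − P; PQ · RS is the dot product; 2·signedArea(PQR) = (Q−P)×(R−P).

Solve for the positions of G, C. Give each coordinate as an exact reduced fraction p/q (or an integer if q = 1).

C = (256/89, -374/89)
G = (701/89, -1727/178)

1. G_x = 701/89  [AF ∥ GB ∩ FB ∥ AG]
2. G_y = -1727/178  [AF ∥ GB ∩ FB ∥ AG]
   → G = (701/89, -1727/178)
3. C_x = 256/89  [AF ∥ CD ∩ FD ∥ AC]
4. C_y = -374/89  [AF ∥ CD ∩ FD ∥ AC]
   → C = (256/89, -374/89)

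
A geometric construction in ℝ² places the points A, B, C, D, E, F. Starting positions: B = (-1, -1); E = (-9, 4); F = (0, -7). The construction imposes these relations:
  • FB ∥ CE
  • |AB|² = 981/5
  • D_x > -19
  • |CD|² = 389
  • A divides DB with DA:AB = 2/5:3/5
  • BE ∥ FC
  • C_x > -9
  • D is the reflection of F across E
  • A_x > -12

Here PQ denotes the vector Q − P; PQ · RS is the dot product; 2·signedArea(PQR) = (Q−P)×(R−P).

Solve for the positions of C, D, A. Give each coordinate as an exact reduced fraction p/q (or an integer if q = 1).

1. C_x = -8  [FB ∥ CE ∩ BE ∥ FC]
2. C_y = -2  [FB ∥ CE ∩ BE ∥ FC]
   → C = (-8, -2)
3. D_x = -18  [D is the reflection of F across E]
4. D_y = 15  [D is the reflection of F across E]
   → D = (-18, 15)
5. A_x = -56/5  [A divides DB with DA:AB = 2/5:3/5]
6. A_y = 43/5  [A divides DB with DA:AB = 2/5:3/5]
   → A = (-56/5, 43/5)

A = (-56/5, 43/5)
C = (-8, -2)
D = (-18, 15)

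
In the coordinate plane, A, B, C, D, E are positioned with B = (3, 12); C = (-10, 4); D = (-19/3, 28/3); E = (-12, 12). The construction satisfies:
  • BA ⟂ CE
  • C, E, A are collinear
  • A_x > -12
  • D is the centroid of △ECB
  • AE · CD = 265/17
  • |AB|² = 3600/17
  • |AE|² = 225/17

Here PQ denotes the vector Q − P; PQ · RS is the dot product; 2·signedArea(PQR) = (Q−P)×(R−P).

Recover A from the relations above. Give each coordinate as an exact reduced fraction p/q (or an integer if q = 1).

A = (-189/17, 144/17)

1. A_x = -189/17  [C, E, A are collinear ∩ BA ⟂ CE]
2. A_y = 144/17  [C, E, A are collinear ∩ BA ⟂ CE]
   → A = (-189/17, 144/17)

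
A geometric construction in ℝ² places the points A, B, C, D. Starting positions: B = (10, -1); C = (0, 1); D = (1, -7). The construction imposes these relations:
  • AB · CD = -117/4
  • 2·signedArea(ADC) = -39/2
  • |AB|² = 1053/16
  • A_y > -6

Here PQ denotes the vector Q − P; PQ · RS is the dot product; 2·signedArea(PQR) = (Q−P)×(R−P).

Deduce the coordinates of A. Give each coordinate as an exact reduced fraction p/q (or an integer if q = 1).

1. A_x = 13/4  [AB · CD = -117/4 ∩ 2·signedArea(ADC) = -39/2]
2. A_y = -11/2  [AB · CD = -117/4 ∩ 2·signedArea(ADC) = -39/2]
   → A = (13/4, -11/2)

A = (13/4, -11/2)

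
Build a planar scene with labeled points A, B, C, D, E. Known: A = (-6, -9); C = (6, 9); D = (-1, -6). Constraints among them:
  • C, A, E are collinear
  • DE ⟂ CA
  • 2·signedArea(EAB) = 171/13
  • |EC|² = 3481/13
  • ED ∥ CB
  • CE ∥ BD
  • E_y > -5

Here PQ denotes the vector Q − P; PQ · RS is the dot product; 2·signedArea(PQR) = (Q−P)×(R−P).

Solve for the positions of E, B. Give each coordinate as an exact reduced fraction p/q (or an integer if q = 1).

1. E_x = -40/13  [C, A, E are collinear ∩ DE ⟂ CA]
2. E_y = -60/13  [C, A, E are collinear ∩ DE ⟂ CA]
   → E = (-40/13, -60/13)
3. B_x = 105/13  [CE ∥ BD ∩ ED ∥ CB]
4. B_y = 99/13  [CE ∥ BD ∩ ED ∥ CB]
   → B = (105/13, 99/13)

B = (105/13, 99/13)
E = (-40/13, -60/13)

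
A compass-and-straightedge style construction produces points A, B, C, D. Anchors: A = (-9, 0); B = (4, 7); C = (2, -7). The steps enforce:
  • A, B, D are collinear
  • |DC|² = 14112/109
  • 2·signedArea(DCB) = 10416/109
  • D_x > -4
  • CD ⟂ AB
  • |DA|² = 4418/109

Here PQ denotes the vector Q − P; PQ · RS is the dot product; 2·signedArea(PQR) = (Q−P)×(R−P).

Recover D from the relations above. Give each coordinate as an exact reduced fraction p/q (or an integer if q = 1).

1. D_x = -370/109  [A, B, D are collinear ∩ CD ⟂ AB]
2. D_y = 329/109  [A, B, D are collinear ∩ CD ⟂ AB]
   → D = (-370/109, 329/109)

D = (-370/109, 329/109)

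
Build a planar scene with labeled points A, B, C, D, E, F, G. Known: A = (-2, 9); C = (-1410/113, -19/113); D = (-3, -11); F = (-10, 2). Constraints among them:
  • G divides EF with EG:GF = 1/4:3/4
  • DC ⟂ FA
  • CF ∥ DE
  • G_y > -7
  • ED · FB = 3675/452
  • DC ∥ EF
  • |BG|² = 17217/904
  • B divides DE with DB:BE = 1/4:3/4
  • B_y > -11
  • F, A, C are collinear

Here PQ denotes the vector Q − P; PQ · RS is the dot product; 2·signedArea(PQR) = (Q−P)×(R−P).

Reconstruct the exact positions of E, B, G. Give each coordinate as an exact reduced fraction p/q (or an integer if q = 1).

B = (-269/113, -4727/452)
E = (-59/113, -998/113)
G = (-1307/452, -692/113)

1. E_x = -59/113  [DC ∥ EF ∩ CF ∥ DE]
2. E_y = -998/113  [DC ∥ EF ∩ CF ∥ DE]
   → E = (-59/113, -998/113)
3. B_x = -269/113  [B divides DE with DB:BE = 1/4:3/4]
4. B_y = -4727/452  [B divides DE with DB:BE = 1/4:3/4]
   → B = (-269/113, -4727/452)
5. G_x = -1307/452  [G divides EF with EG:GF = 1/4:3/4]
6. G_y = -692/113  [G divides EF with EG:GF = 1/4:3/4]
   → G = (-1307/452, -692/113)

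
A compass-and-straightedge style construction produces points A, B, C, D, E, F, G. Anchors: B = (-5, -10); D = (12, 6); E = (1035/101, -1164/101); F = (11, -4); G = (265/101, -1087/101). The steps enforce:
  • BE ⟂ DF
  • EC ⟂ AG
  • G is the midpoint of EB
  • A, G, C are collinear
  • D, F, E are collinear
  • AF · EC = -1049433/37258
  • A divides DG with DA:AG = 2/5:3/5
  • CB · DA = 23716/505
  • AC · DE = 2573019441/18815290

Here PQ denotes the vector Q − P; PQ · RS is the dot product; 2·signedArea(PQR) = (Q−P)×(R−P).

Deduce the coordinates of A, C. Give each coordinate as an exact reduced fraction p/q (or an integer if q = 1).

1. A_x = 4166/505  [A divides DG with DA:AG = 2/5:3/5]
2. A_y = -356/505  [A divides DG with DA:AG = 2/5:3/5]
   → A = (4166/505, -356/505)
3. C_x = 15488133/3763058  [A, G, C are collinear ∩ EC ⟂ AG]
4. C_y = -30461649/3763058  [A, G, C are collinear ∩ EC ⟂ AG]
   → C = (15488133/3763058, -30461649/3763058)

A = (4166/505, -356/505)
C = (15488133/3763058, -30461649/3763058)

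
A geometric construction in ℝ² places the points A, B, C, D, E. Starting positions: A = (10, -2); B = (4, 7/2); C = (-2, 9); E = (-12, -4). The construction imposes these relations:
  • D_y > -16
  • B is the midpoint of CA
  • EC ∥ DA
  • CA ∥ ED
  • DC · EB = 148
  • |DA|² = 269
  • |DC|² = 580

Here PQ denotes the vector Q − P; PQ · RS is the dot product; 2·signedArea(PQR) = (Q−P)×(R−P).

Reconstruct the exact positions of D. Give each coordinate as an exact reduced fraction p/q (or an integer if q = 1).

D = (0, -15)

1. D_x = 0  [EC ∥ DA ∩ CA ∥ ED]
2. D_y = -15  [EC ∥ DA ∩ CA ∥ ED]
   → D = (0, -15)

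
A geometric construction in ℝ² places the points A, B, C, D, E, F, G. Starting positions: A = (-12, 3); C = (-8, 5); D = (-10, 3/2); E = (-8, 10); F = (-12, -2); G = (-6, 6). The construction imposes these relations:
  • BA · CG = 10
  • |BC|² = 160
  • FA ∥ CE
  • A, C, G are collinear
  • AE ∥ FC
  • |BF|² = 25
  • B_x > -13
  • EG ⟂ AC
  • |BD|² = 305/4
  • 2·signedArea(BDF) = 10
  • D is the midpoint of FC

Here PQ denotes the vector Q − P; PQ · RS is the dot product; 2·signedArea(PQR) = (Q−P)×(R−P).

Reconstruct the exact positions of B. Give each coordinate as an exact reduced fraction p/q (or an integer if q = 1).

B = (-12, -7)

1. B_x = -12  [2·signedArea(BDF) = 10 ∩ BA · CG = 10]
2. B_y = -7  [2·signedArea(BDF) = 10 ∩ BA · CG = 10]
   → B = (-12, -7)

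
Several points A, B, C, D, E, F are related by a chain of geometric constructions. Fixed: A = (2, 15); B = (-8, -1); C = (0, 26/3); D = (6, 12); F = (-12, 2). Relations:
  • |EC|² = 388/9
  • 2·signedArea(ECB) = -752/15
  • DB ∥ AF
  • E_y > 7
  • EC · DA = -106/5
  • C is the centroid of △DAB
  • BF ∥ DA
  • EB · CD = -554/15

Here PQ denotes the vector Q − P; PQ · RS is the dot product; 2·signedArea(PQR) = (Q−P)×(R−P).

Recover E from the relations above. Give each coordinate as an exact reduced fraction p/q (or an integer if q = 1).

1. E_x = -32/5  [EC · DA = -106/5 ∩ EB · CD = -554/15]
2. E_y = 36/5  [EC · DA = -106/5 ∩ EB · CD = -554/15]
   → E = (-32/5, 36/5)

E = (-32/5, 36/5)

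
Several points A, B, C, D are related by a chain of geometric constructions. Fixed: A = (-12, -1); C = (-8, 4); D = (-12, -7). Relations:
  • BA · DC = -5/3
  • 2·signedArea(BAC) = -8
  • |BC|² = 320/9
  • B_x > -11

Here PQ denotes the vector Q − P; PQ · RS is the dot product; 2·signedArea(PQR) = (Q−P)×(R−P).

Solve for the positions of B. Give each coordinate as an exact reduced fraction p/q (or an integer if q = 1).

B = (-32/3, -4/3)

1. B_x = -32/3  [2·signedArea(BAC) = -8 ∩ BA · DC = -5/3]
2. B_y = -4/3  [2·signedArea(BAC) = -8 ∩ BA · DC = -5/3]
   → B = (-32/3, -4/3)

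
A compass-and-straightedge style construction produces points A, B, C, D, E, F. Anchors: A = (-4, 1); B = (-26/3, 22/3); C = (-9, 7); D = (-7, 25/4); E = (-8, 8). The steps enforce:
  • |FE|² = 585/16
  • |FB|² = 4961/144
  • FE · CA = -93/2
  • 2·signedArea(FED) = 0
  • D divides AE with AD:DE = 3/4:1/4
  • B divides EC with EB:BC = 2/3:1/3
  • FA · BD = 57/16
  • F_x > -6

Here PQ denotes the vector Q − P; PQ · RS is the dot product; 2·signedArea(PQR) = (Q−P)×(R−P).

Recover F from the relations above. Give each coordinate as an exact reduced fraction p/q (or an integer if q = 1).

F = (-5, 11/4)

1. F_x = -5  [2·signedArea(FED) = 0 ∩ FA · BD = 57/16]
2. F_y = 11/4  [2·signedArea(FED) = 0 ∩ FA · BD = 57/16]
   → F = (-5, 11/4)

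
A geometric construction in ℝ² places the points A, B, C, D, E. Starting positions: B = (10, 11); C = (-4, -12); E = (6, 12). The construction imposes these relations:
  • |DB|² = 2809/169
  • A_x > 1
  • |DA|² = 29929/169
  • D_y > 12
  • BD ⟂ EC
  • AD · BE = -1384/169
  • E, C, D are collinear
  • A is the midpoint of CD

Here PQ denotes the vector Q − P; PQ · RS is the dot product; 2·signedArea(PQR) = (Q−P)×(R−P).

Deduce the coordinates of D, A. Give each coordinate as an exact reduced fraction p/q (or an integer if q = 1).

A = (189/169, 48/169)
D = (1054/169, 2124/169)

1. D_x = 1054/169  [E, C, D are collinear ∩ BD ⟂ EC]
2. D_y = 2124/169  [E, C, D are collinear ∩ BD ⟂ EC]
   → D = (1054/169, 2124/169)
3. A_x = 189/169  [A is the midpoint of CD]
4. A_y = 48/169  [A is the midpoint of CD]
   → A = (189/169, 48/169)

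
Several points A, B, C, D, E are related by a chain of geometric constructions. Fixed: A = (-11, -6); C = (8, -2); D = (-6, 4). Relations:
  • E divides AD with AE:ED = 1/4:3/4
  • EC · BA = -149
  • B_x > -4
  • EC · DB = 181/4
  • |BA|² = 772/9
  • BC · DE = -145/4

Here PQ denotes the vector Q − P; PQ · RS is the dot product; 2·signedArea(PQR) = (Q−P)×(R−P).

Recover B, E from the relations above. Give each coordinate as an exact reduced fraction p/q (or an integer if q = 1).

1. E_x = -39/4  [E divides AD with AE:ED = 1/4:3/4]
2. E_y = -7/2  [E divides AD with AE:ED = 1/4:3/4]
   → E = (-39/4, -7/2)
3. B_x = -3  [BC · DE = -145/4 ∩ EC · BA = -149]
4. B_y = -4/3  [BC · DE = -145/4 ∩ EC · BA = -149]
   → B = (-3, -4/3)

B = (-3, -4/3)
E = (-39/4, -7/2)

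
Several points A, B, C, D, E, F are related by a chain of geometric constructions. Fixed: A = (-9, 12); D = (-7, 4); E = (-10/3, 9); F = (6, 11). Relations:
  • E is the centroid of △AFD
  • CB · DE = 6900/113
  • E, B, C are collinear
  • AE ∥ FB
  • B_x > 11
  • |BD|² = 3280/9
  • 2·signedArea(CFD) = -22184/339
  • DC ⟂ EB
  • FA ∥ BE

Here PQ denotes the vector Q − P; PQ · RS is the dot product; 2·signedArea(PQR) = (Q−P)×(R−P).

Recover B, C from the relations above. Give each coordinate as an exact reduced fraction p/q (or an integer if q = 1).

B = (35/3, 8)
C = (-2255/339, 1042/113)

1. B_x = 35/3  [FA ∥ BE ∩ AE ∥ FB]
2. B_y = 8  [FA ∥ BE ∩ AE ∥ FB]
   → B = (35/3, 8)
3. C_x = -2255/339  [E, B, C are collinear ∩ DC ⟂ EB]
4. C_y = 1042/113  [E, B, C are collinear ∩ DC ⟂ EB]
   → C = (-2255/339, 1042/113)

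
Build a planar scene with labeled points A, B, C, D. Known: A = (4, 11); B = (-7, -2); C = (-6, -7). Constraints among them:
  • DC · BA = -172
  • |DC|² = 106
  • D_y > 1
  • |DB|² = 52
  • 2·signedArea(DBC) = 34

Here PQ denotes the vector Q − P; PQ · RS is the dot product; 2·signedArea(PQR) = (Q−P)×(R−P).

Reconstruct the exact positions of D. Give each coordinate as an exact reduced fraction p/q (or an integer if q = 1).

1. D_x = -1  [DC · BA = -172 ∩ 2·signedArea(DBC) = 34]
2. D_y = 2  [DC · BA = -172 ∩ 2·signedArea(DBC) = 34]
   → D = (-1, 2)

D = (-1, 2)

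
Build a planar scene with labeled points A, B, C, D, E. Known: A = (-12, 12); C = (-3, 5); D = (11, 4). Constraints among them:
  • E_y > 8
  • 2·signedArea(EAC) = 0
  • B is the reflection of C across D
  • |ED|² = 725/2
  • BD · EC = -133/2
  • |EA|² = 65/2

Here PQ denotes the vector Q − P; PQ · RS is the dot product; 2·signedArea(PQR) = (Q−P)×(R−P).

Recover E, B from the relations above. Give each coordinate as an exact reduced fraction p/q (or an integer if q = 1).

1. E_x = -15/2  [line 7·x + 9·y + -24 = 0 ∩ |ED|² = 725/2]
2. E_y = 17/2  [line 7·x + 9·y + -24 = 0 ∩ |ED|² = 725/2]
   → E = (-15/2, 17/2)
3. B_x = 25  [B is the reflection of C across D]
4. B_y = 3  [B is the reflection of C across D]
   → B = (25, 3)

B = (25, 3)
E = (-15/2, 17/2)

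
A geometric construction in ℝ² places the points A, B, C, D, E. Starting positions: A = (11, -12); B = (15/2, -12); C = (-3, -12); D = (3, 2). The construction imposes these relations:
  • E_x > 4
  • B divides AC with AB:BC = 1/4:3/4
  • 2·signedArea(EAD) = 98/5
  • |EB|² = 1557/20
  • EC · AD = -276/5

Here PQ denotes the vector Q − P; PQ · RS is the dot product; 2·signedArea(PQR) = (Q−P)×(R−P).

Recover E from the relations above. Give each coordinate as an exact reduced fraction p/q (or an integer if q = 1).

1. E_x = 24/5  [EC · AD = -276/5 ∩ 2·signedArea(EAD) = 98/5]
2. E_y = -18/5  [EC · AD = -276/5 ∩ 2·signedArea(EAD) = 98/5]
   → E = (24/5, -18/5)

E = (24/5, -18/5)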